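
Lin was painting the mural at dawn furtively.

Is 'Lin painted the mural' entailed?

'was painting' is progressive; for an accomplishment like 'paint the mural', it doesn't entail completion.

no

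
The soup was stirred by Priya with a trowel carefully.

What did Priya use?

a trowel

'with a trowel' marks the instrument of the stirring event.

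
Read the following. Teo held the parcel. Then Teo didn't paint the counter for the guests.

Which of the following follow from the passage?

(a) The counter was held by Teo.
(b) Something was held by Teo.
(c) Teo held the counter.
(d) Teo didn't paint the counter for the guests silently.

(a) Not entailed — Teo held the parcel, not the counter; the counter belongs to the painting event.
(b) Entailed — generalizing the patient leaves a sub-description the original still satisfies.
(c) Not entailed — Teo held the parcel, not the counter; the counter belongs to the painting event.
(d) Entailed — under negation, adding a further restriction is entailed: if no such painting event occurred, none occurred silently either.

(b), (d)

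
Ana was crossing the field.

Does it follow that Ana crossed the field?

no

'was crossing' is progressive; for an accomplishment like 'cross the field', it doesn't entail completion.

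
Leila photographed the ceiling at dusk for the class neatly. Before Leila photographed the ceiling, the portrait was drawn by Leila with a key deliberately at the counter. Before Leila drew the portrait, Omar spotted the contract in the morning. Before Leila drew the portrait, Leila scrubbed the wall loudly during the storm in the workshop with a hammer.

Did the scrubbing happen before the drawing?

The narrative orders the scrubbing before the drawing.

yes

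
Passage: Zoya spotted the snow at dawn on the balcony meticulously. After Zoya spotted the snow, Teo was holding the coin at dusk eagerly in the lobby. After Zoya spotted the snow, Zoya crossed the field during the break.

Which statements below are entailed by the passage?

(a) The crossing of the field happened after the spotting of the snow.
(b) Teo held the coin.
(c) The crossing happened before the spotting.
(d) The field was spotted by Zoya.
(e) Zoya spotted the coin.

(a), (b)

(a) Entailed — the narrative places the spotting before the crossing.
(b) Entailed — 'hold' is an activity; 'was holding' entails that some holding happened, so 'held' holds.
(c) Not entailed — the narrative places the spotting before the crossing, not after.
(d) Not entailed — Zoya spotted the snow, not the field; the field belongs to the crossing event.
(e) Not entailed — Zoya spotted the snow, not the coin; the coin belongs to the holding event.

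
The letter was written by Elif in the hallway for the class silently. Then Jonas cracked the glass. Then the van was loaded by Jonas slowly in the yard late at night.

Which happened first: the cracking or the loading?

the cracking

The connectives place the cracking before the loading.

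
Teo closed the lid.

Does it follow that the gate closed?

Nothing is said about any gate; only the lid is affected.

no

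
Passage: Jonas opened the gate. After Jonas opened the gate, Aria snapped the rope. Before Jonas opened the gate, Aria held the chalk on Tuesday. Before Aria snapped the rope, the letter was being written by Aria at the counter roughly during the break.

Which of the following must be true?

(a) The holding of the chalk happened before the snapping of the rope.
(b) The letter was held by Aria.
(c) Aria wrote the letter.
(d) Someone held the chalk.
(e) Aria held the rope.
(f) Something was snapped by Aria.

(a), (d), (f)

(a) Entailed — the narrative places the holding before the snapping.
(b) Not entailed — Aria held the chalk, not the letter; the letter belongs to the writing event.
(c) Not entailed — 'was writing' is progressive on an accomplishment; it does not entail the completed 'wrote'.
(d) Entailed — dropping 'on Tuesday' and generalizing the agent leaves a sub-description the original still satisfies.
(e) Not entailed — Aria held the chalk, not the rope; the rope belongs to the snapping event.
(f) Entailed — the original entails any weakening of itself; this just generalizes the patient.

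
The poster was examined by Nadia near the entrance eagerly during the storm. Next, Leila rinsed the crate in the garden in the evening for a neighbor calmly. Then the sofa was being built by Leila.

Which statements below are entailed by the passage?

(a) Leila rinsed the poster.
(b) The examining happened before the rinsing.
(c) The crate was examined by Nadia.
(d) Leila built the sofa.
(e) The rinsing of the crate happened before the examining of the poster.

(a) Not entailed — Leila rinsed the crate, not the poster; the poster belongs to the examining event.
(b) Entailed — the narrative places the examining before the rinsing.
(c) Not entailed — Nadia examined the poster, not the crate; the crate belongs to the rinsing event.
(d) Not entailed — 'was building' is progressive on an accomplishment; it does not entail the completed 'built'.
(e) Not entailed — the narrative places the examining before the rinsing, not after.

(b)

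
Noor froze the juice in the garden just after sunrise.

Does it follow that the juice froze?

yes

'Noor froze the juice' is the causative; it entails the inchoative 'the juice froze'.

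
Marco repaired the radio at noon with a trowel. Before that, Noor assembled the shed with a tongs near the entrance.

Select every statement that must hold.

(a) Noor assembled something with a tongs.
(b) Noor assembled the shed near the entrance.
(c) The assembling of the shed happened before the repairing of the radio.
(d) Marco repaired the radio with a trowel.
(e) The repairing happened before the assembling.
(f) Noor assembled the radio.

(a), (b), (c), (d)

(a) Entailed — this follows by dropping conjuncts from the assembling event's description.
(b) Entailed — every conjunct here is already in the original assembling event.
(c) Entailed — the narrative places the assembling before the repairing.
(d) Entailed — dropping 'at noon' leaves a sub-description the original still satisfies.
(e) Not entailed — the narrative places the assembling before the repairing, not after.
(f) Not entailed — Noor assembled the shed, not the radio; the radio belongs to the repairing event.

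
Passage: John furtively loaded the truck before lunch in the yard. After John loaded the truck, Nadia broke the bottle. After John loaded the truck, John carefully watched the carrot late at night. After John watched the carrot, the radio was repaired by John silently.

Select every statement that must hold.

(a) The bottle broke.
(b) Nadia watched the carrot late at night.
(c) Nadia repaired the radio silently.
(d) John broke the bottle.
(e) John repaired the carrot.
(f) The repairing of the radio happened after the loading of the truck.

(a) Entailed — 'Nadia broke the bottle' is causative; it entails the inchoative 'the bottle broke'.
(b) Not entailed — the passage has John watching the carrot, not Nadia.
(c) Not entailed — the passage has John repairing the radio, not Nadia.
(d) Not entailed — the passage has Nadia breaking the bottle, not John.
(e) Not entailed — John repaired the radio, not the carrot; the carrot belongs to the watching event.
(f) Entailed — the narrative places the loading before the repairing.

(a), (f)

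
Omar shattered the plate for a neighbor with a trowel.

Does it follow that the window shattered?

no

Nothing is said about any window; only the plate is affected.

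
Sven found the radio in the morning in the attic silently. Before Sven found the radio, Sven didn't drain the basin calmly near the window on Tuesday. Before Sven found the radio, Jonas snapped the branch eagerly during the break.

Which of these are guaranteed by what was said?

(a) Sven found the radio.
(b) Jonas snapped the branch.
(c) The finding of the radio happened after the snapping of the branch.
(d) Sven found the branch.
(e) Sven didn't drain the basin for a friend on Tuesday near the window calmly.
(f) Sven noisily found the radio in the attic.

(a), (b), (c), (e)

(a) Entailed — the original entails any weakening of itself; this just drops 'in the morning', 'silently', 'in the attic'.
(b) Entailed — the original entails any weakening of itself; this just drops 'during the break', 'eagerly'.
(c) Entailed — the narrative places the snapping before the finding.
(d) Not entailed — Sven found the radio, not the branch; the branch belongs to the snapping event.
(e) Entailed — under negation, adding a further restriction is entailed: if no such draining event occurred, none occurred for a friend either.
(f) Not entailed — 'noisily' adds a manner not in (and inconsistent with) the original.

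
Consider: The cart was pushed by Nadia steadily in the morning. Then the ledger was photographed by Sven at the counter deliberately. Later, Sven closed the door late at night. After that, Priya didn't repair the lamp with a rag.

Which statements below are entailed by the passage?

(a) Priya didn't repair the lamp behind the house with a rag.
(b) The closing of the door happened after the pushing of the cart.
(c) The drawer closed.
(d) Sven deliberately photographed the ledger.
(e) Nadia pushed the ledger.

(a) Entailed — under negation, adding a further restriction is entailed: if no such repairing event occurred, none occurred behind the house either.
(b) Entailed — the narrative places the pushing before the closing.
(c) Not entailed — the door is what closed, not the drawer.
(d) Entailed — this follows by dropping conjuncts from the photographing event's description.
(e) Not entailed — Nadia pushed the cart, not the ledger; the ledger belongs to the photographing event.

(a), (b), (d)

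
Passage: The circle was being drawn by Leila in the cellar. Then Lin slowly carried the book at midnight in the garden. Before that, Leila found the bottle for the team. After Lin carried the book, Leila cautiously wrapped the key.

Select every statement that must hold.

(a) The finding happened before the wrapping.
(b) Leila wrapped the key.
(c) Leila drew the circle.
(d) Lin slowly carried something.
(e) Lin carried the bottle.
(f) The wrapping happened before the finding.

(a), (b), (d)

(a) Entailed — the narrative places the finding before the wrapping.
(b) Entailed — every conjunct here is already in the original wrapping event.
(c) Not entailed — 'was drawing' is progressive on an accomplishment; it does not entail the completed 'drew'.
(d) Entailed — the original entails any weakening of itself; this just drops 'in the garden', 'at midnight' and generalizes the patient.
(e) Not entailed — Lin carried the book, not the bottle; the bottle belongs to the finding event.
(f) Not entailed — the narrative places the finding before the wrapping, not after.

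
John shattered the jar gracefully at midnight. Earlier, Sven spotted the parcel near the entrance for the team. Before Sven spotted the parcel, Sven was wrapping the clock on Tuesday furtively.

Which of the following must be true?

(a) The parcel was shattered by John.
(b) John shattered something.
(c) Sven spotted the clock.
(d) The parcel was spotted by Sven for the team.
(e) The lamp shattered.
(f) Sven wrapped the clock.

(b), (d)

(a) Not entailed — John shattered the jar, not the parcel; the parcel belongs to the spotting event.
(b) Entailed — every conjunct here is already in the original shattering event.
(c) Not entailed — Sven spotted the parcel, not the clock; the clock belongs to the wrapping event.
(d) Entailed — dropping 'near the entrance' leaves a sub-description the original still satisfies.
(e) Not entailed — the jar is what shattered, not the lamp.
(f) Not entailed — 'was wrapping' is progressive on an accomplishment; it does not entail the completed 'wrapped'.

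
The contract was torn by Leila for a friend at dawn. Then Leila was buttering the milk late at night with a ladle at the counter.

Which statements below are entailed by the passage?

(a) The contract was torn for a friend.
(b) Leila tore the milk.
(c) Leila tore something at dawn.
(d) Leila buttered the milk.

(a) Entailed — every conjunct here is already in the original tearing event.
(b) Not entailed — Leila tore the contract, not the milk; the milk belongs to the buttering event.
(c) Entailed — dropping 'for a friend' and generalizing the patient leaves a sub-description the original still satisfies.
(d) Not entailed — 'was buttering' is progressive on an accomplishment; it does not entail the completed 'buttered'.

(a), (c)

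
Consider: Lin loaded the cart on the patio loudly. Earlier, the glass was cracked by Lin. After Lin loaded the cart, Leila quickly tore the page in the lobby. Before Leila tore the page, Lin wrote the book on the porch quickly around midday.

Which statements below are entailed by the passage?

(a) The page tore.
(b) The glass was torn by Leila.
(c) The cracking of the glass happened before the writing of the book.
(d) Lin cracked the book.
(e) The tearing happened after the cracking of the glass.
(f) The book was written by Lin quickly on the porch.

(a), (e), (f)

(a) Entailed — 'Leila tore the page' is causative; it entails the inchoative 'the page tore'.
(b) Not entailed — Leila tore the page, not the glass; the glass belongs to the cracking event.
(c) Not entailed — the narrative doesn't order the cracking relative to the writing.
(d) Not entailed — Lin cracked the glass, not the book; the book belongs to the writing event.
(e) Entailed — the narrative places the cracking before the tearing.
(f) Entailed — the original entails any weakening of itself; this just drops 'around midday'.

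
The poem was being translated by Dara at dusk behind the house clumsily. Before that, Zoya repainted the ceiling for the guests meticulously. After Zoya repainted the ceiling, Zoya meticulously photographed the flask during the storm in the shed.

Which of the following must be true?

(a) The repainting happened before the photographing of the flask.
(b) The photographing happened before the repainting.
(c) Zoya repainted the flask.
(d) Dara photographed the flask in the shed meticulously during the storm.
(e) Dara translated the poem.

(a) Entailed — the narrative places the repainting before the photographing.
(b) Not entailed — the narrative places the repainting before the photographing, not after.
(c) Not entailed — Zoya repainted the ceiling, not the flask; the flask belongs to the photographing event.
(d) Not entailed — the passage has Zoya photographing the flask, not Dara.
(e) Not entailed — 'was translating' is progressive on an accomplishment; it does not entail the completed 'translated'.

(a)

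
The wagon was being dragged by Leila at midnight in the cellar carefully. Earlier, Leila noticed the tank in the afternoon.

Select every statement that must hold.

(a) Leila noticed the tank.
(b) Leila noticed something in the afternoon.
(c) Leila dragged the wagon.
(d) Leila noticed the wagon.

(a), (b), (c)

(a) Entailed — dropping 'in the afternoon' leaves a sub-description the original still satisfies.
(b) Entailed — generalizing the patient leaves a sub-description the original still satisfies.
(c) Entailed — 'drag' is an activity; 'was dragging' entails that some dragging happened, so 'dragged' holds.
(d) Not entailed — Leila noticed the tank, not the wagon; the wagon belongs to the dragging event.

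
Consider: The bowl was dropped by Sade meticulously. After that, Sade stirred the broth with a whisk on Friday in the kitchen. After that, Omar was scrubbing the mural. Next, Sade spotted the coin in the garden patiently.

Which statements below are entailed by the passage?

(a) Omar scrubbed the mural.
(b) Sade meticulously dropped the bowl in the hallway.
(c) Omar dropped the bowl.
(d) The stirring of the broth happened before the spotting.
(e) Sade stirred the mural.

(a), (d)

(a) Entailed — 'scrub' is an activity; 'was scrubbing' entails that some scrubbing happened, so 'scrubbed' holds.
(b) Not entailed — 'in the hallway' adds information not in the original event.
(c) Not entailed — the passage has Sade dropping the bowl, not Omar.
(d) Entailed — the narrative places the stirring before the spotting.
(e) Not entailed — Sade stirred the broth, not the mural; the mural belongs to the scrubbing event.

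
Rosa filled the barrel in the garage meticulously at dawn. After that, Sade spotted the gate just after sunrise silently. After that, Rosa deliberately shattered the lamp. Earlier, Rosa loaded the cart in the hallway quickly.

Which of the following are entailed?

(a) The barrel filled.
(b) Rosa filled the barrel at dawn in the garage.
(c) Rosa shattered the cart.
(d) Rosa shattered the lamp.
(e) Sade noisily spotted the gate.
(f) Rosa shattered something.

(a), (b), (d), (f)

(a) Entailed — 'Rosa filled the barrel' is causative; it entails the inchoative 'the barrel filled'.
(b) Entailed — the original entails any weakening of itself; this just drops 'meticulously'.
(c) Not entailed — Rosa shattered the lamp, not the cart; the cart belongs to the loading event.
(d) Entailed — this follows by dropping conjuncts from the shattering event's description.
(e) Not entailed — 'noisily' adds a manner not in (and inconsistent with) the original.
(f) Entailed — every conjunct here is already in the original shattering event.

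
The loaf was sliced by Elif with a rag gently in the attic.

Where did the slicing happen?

'in the attic' marks the location of the slicing event.

in the attic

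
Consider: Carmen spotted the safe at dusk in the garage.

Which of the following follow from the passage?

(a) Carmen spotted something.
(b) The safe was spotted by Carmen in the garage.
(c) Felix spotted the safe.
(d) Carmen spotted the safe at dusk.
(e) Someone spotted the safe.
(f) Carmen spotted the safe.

(a), (b), (d), (e), (f)

(a) Entailed — dropping 'in the garage', 'at dusk' and generalizing the patient leaves a sub-description the original still satisfies.
(b) Entailed — dropping 'at dusk' leaves a sub-description the original still satisfies.
(c) Not entailed — the passage has Carmen spotting the safe, not Felix.
(d) Entailed — the original entails any weakening of itself; this just drops 'in the garage'.
(e) Entailed — dropping 'in the garage', 'at dusk' and generalizing the agent leaves a sub-description the original still satisfies.
(f) Entailed — dropping 'in the garage', 'at dusk' leaves a sub-description the original still satisfies.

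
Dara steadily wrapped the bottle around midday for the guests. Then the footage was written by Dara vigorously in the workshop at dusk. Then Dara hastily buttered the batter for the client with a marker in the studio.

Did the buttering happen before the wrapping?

no

The narrative orders the wrapping before the buttering.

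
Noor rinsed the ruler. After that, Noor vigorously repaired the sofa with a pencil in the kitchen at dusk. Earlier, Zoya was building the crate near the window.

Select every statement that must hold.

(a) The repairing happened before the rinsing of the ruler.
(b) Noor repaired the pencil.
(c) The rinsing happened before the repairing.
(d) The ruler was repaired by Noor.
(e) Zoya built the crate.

(c)

(a) Not entailed — the narrative places the rinsing before the repairing, not after.
(b) Not entailed — the pencil is the instrument, not what was repaired.
(c) Entailed — the narrative places the rinsing before the repairing.
(d) Not entailed — Noor repaired the sofa, not the ruler; the ruler belongs to the rinsing event.
(e) Not entailed — 'was building' is progressive on an accomplishment; it does not entail the completed 'built'.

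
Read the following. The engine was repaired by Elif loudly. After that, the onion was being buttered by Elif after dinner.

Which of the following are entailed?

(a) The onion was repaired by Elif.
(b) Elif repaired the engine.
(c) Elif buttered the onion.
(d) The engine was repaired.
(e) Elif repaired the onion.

(a) Not entailed — Elif repaired the engine, not the onion; the onion belongs to the buttering event.
(b) Entailed — every conjunct here is already in the original repairing event.
(c) Not entailed — 'was buttering' is progressive on an accomplishment; it does not entail the completed 'buttered'.
(d) Entailed — dropping 'loudly' and generalizing the agent leaves a sub-description the original still satisfies.
(e) Not entailed — Elif repaired the engine, not the onion; the onion belongs to the buttering event.

(b), (d)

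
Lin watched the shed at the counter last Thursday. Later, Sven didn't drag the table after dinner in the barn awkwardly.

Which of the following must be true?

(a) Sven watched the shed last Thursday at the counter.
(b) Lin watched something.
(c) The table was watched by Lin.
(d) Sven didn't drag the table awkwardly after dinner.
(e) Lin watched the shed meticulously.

(a) Not entailed — the passage has Lin watching the shed, not Sven.
(b) Entailed — every conjunct here is already in the original watching event.
(c) Not entailed — Lin watched the shed, not the table; the table belongs to the dragging event.
(d) Not entailed — dropping 'in the barn' under negation is not valid — the original leaves open that Sven dragged the table some other way.
(e) Not entailed — 'meticulously' adds information not in the original event.

(b)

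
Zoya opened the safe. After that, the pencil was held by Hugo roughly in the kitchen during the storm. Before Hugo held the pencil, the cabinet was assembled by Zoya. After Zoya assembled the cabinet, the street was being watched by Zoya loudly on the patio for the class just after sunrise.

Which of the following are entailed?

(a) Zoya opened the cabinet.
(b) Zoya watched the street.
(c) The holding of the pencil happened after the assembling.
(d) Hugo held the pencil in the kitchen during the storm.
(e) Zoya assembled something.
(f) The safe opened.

(a) Not entailed — Zoya opened the safe, not the cabinet; the cabinet belongs to the assembling event.
(b) Entailed — 'watch' is an activity; 'was watching' entails that some watching happened, so 'watched' holds.
(c) Entailed — the narrative places the assembling before the holding.
(d) Entailed — dropping 'roughly' leaves a sub-description the original still satisfies.
(e) Entailed — every conjunct here is already in the original assembling event.
(f) Entailed — 'Zoya opened the safe' is causative; it entails the inchoative 'the safe opened'.

(b), (c), (d), (e), (f)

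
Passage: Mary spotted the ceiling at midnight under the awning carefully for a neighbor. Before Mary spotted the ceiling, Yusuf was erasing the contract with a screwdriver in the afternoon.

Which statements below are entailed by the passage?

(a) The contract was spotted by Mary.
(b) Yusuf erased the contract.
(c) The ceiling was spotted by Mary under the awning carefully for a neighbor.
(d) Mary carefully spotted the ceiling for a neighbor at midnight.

(a) Not entailed — Mary spotted the ceiling, not the contract; the contract belongs to the erasing event.
(b) Not entailed — 'was erasing' is progressive on an accomplishment; it does not entail the completed 'erased'.
(c) Entailed — this follows by dropping conjuncts from the spotting event's description.
(d) Entailed — this follows by dropping conjuncts from the spotting event's description.

(c), (d)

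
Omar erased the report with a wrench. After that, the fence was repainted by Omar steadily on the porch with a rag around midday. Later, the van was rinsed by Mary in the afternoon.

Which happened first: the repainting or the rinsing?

The connectives place the repainting before the rinsing.

the repainting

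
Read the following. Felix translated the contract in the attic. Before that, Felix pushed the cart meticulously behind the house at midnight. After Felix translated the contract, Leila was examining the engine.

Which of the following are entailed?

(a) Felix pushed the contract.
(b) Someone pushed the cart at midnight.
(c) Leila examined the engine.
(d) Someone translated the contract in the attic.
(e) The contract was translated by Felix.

(a) Not entailed — Felix pushed the cart, not the contract; the contract belongs to the translating event.
(b) Entailed — dropping 'behind the house', 'meticulously' and generalizing the agent leaves a sub-description the original still satisfies.
(c) Entailed — 'examine' is an activity; 'was examining' entails that some examining happened, so 'examined' holds.
(d) Entailed — this follows by dropping conjuncts from the translating event's description.
(e) Entailed — every conjunct here is already in the original translating event.

(b), (c), (d), (e)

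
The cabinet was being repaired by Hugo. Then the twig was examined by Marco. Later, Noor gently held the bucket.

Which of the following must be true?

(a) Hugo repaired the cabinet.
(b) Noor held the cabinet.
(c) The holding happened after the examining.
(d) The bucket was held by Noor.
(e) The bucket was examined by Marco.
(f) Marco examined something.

(c), (d), (f)

(a) Not entailed — 'was repairing' is progressive on an accomplishment; it does not entail the completed 'repaired'.
(b) Not entailed — Noor held the bucket, not the cabinet; the cabinet belongs to the repairing event.
(c) Entailed — the narrative places the examining before the holding.
(d) Entailed — dropping 'gently' leaves a sub-description the original still satisfies.
(e) Not entailed — Marco examined the twig, not the bucket; the bucket belongs to the holding event.
(f) Entailed — this follows by dropping conjuncts from the examining event's description.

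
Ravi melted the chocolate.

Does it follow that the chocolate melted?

'Ravi melted the chocolate' is the causative; it entails the inchoative 'the chocolate melted'.

yes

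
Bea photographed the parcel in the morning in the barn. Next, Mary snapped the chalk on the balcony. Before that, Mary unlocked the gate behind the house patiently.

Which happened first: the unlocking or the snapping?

the unlocking

The connectives place the unlocking before the snapping.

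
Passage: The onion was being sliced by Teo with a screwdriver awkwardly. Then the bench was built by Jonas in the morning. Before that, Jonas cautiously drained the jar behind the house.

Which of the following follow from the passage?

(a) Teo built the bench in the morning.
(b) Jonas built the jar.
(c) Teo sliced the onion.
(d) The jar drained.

(d)

(a) Not entailed — the passage has Jonas building the bench, not Teo.
(b) Not entailed — Jonas built the bench, not the jar; the jar belongs to the draining event.
(c) Not entailed — 'was slicing' is progressive on an accomplishment; it does not entail the completed 'sliced'.
(d) Entailed — 'Jonas drained the jar' is causative; it entails the inchoative 'the jar drained'.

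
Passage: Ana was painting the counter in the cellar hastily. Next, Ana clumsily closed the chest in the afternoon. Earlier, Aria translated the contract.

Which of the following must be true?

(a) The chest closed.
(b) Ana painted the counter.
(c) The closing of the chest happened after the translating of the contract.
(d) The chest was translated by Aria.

(a) Entailed — 'Ana closed the chest' is causative; it entails the inchoative 'the chest closed'.
(b) Not entailed — 'was painting' is progressive on an accomplishment; it does not entail the completed 'painted'.
(c) Entailed — the narrative places the translating before the closing.
(d) Not entailed — Aria translated the contract, not the chest; the chest belongs to the closing event.

(a), (c)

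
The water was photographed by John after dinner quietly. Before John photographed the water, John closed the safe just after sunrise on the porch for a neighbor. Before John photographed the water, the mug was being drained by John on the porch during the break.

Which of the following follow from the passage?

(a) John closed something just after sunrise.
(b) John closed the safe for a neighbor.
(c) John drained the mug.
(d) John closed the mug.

(a), (b)

(a) Entailed — every conjunct here is already in the original closing event.
(b) Entailed — the original entails any weakening of itself; this just drops 'on the porch', 'just after sunrise'.
(c) Not entailed — 'was draining' is progressive on an accomplishment; it does not entail the completed 'drained'.
(d) Not entailed — John closed the safe, not the mug; the mug belongs to the draining event.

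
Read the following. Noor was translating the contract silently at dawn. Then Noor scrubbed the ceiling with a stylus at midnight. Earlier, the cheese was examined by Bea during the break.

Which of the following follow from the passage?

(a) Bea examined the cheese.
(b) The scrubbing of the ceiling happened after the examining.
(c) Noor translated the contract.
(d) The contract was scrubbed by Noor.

(a), (b)

(a) Entailed — the original entails any weakening of itself; this just drops 'during the break'.
(b) Entailed — the narrative places the examining before the scrubbing.
(c) Not entailed — 'was translating' is progressive on an accomplishment; it does not entail the completed 'translated'.
(d) Not entailed — Noor scrubbed the ceiling, not the contract; the contract belongs to the translating event.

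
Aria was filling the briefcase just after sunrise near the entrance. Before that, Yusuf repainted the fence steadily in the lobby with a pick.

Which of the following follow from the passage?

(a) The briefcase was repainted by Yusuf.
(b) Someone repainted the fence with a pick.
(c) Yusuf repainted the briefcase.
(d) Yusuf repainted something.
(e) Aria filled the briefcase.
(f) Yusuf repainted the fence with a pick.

(b), (d), (f)

(a) Not entailed — Yusuf repainted the fence, not the briefcase; the briefcase belongs to the filling event.
(b) Entailed — every conjunct here is already in the original repainting event.
(c) Not entailed — Yusuf repainted the fence, not the briefcase; the briefcase belongs to the filling event.
(d) Entailed — the original entails any weakening of itself; this just drops 'with a pick', 'in the lobby', 'steadily' and generalizes the patient.
(e) Not entailed — 'was filling' is progressive on an accomplishment; it does not entail the completed 'filled'.
(f) Entailed — the original entails any weakening of itself; this just drops 'in the lobby', 'steadily'.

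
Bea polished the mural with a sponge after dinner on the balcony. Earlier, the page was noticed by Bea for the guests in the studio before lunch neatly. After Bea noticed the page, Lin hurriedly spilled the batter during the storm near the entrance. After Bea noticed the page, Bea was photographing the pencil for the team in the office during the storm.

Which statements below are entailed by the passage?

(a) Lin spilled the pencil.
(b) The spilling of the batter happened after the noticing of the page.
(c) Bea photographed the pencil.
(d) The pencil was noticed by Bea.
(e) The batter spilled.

(b), (e)

(a) Not entailed — Lin spilled the batter, not the pencil; the pencil belongs to the photographing event.
(b) Entailed — the narrative places the noticing before the spilling.
(c) Not entailed — 'was photographing' is progressive on an accomplishment; it does not entail the completed 'photographed'.
(d) Not entailed — Bea noticed the page, not the pencil; the pencil belongs to the photographing event.
(e) Entailed — 'Lin spilled the batter' is causative; it entails the inchoative 'the batter spilled'.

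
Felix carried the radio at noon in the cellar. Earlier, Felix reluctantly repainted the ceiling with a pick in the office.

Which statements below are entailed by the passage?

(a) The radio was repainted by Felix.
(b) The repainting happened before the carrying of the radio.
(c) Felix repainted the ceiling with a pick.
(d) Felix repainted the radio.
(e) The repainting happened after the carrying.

(a) Not entailed — Felix repainted the ceiling, not the radio; the radio belongs to the carrying event.
(b) Entailed — the narrative places the repainting before the carrying.
(c) Entailed — the original entails any weakening of itself; this just drops 'reluctantly', 'in the office'.
(d) Not entailed — Felix repainted the ceiling, not the radio; the radio belongs to the carrying event.
(e) Not entailed — the narrative places the repainting before the carrying, not after.

(b), (c)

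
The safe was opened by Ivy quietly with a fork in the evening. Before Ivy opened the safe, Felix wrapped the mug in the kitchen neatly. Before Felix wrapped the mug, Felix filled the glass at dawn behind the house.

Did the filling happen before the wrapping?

The narrative orders the filling before the wrapping.

yes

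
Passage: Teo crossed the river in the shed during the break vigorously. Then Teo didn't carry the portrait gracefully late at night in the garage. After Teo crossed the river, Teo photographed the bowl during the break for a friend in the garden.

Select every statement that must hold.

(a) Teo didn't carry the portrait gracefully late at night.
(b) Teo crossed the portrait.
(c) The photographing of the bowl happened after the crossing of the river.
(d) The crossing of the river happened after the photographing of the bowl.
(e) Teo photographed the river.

(c)

(a) Not entailed — dropping 'in the garage' under negation is not valid — the original leaves open that Teo carried the portrait some other way.
(b) Not entailed — Teo crossed the river, not the portrait; the portrait belongs to the carrying event.
(c) Entailed — the narrative places the crossing before the photographing.
(d) Not entailed — the narrative places the crossing before the photographing, not after.
(e) Not entailed — Teo photographed the bowl, not the river; the river belongs to the crossing event.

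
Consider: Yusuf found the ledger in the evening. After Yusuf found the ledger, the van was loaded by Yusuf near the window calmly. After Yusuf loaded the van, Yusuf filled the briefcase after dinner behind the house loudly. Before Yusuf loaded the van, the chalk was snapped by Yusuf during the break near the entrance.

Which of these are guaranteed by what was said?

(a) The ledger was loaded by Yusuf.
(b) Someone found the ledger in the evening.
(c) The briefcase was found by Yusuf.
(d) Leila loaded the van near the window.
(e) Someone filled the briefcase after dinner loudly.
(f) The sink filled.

(a) Not entailed — Yusuf loaded the van, not the ledger; the ledger belongs to the finding event.
(b) Entailed — generalizing the agent leaves a sub-description the original still satisfies.
(c) Not entailed — Yusuf found the ledger, not the briefcase; the briefcase belongs to the filling event.
(d) Not entailed — the passage has Yusuf loading the van, not Leila.
(e) Entailed — the original entails any weakening of itself; this just drops 'behind the house' and generalizes the agent.
(f) Not entailed — the briefcase is what filled, not the sink.

(b), (e)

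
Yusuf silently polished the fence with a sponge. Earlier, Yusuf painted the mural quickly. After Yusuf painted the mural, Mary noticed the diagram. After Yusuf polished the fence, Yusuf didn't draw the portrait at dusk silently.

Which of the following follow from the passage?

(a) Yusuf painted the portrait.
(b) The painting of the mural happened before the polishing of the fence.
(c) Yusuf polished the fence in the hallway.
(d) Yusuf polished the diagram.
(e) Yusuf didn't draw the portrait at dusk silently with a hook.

(b), (e)

(a) Not entailed — Yusuf painted the mural, not the portrait; the portrait belongs to the drawing event.
(b) Entailed — the narrative places the painting before the polishing.
(c) Not entailed — 'in the hallway' adds information not in the original event.
(d) Not entailed — Yusuf polished the fence, not the diagram; the diagram belongs to the noticing event.
(e) Entailed — under negation, adding a further restriction is entailed: if no such drawing event occurred, none occurred with a hook either.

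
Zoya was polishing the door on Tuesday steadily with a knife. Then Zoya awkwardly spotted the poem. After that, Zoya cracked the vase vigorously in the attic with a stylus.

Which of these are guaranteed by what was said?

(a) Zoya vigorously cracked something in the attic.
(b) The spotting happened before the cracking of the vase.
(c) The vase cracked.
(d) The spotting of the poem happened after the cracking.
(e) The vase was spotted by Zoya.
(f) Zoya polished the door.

(a), (b), (c), (f)

(a) Entailed — the original entails any weakening of itself; this just drops 'with a stylus' and generalizes the patient.
(b) Entailed — the narrative places the spotting before the cracking.
(c) Entailed — 'Zoya cracked the vase' is causative; it entails the inchoative 'the vase cracked'.
(d) Not entailed — the narrative places the spotting before the cracking, not after.
(e) Not entailed — Zoya spotted the poem, not the vase; the vase belongs to the cracking event.
(f) Entailed — 'polish' is an activity; 'was polishing' entails that some polishing happened, so 'polished' holds.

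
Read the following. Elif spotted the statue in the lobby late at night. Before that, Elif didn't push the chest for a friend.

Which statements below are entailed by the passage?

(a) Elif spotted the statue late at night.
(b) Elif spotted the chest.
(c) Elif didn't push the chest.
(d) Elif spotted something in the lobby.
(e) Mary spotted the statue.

(a) Entailed — the original entails any weakening of itself; this just drops 'in the lobby'.
(b) Not entailed — Elif spotted the statue, not the chest; the chest belongs to the pushing event.
(c) Not entailed — dropping 'for a friend' under negation is not valid — the original leaves open that Elif pushed the chest some other way.
(d) Entailed — the original entails any weakening of itself; this just drops 'late at night' and generalizes the patient.
(e) Not entailed — the passage has Elif spotting the statue, not Mary.

(a), (d)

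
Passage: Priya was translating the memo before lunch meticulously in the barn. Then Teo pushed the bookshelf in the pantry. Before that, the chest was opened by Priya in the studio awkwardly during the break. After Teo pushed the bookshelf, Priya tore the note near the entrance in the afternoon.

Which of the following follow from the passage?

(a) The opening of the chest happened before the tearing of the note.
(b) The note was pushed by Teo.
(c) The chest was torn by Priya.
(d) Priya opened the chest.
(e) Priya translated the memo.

(a) Entailed — the narrative places the opening before the tearing.
(b) Not entailed — Teo pushed the bookshelf, not the note; the note belongs to the tearing event.
(c) Not entailed — Priya tore the note, not the chest; the chest belongs to the opening event.
(d) Entailed — dropping 'awkwardly', 'during the break', 'in the studio' leaves a sub-description the original still satisfies.
(e) Not entailed — 'was translating' is progressive on an accomplishment; it does not entail the completed 'translated'.

(a), (d)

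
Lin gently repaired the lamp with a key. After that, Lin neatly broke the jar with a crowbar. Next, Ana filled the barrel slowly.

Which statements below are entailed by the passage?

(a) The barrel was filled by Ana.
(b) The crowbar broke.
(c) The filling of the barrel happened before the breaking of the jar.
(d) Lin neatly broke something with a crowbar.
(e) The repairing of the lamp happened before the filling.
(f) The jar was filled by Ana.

(a), (d), (e)

(a) Entailed — the original entails any weakening of itself; this just drops 'slowly'.
(b) Not entailed — the jar is what broke, not the crowbar.
(c) Not entailed — the narrative places the breaking before the filling, not after.
(d) Entailed — this follows by dropping conjuncts from the breaking event's description.
(e) Entailed — the narrative places the repairing before the filling.
(f) Not entailed — Ana filled the barrel, not the jar; the jar belongs to the breaking event.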